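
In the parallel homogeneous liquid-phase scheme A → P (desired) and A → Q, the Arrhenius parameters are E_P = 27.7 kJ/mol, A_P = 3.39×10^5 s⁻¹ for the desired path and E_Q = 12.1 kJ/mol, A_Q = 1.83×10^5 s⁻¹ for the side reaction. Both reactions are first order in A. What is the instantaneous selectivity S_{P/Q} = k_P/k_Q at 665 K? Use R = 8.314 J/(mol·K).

k_P/k_Q = (A_P/A_Q)·exp[−(E_P−E_Q)/(RT)] = (A_P/A_Q)·exp[(E_Q−E_P)/(RT)].
(E_Q−E_P)/(RT) = (12.1−27.7)×10³/(8.314×665) = -15600/5529 = -2.822.
k_P/k_Q = (3.39×10^5/1.83×10^5)·exp(-2.822) = 1.852 × 0.05951 = 0.110.
Since E_P > E_Q, raising the temperature improves selectivity toward P.

0.110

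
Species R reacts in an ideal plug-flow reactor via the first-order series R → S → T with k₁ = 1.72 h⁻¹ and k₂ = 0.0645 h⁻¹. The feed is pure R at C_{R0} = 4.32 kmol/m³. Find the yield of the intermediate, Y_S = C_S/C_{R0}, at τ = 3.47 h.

For first-order series with pure R initially, C_S(τ) = k₁C_{R0}/(k₂−k₁)·(e^(−k₁τ) − e^(−k₂τ)).
e^(−k₁τ) = e^(−1.72×3.47) = e^(−5.968) = 0.002558; e^(−k₂τ) = e^(−0.2238) = 0.7995.
C_S = 1.72×4.32/(0.0645−1.72) × (0.002558−0.7995) = (-4.488)×(-0.7969) = 3.577 kmol/m³.
Y_S = C_S/C_{R0} = 3.577/4.32 = 0.828.

0.828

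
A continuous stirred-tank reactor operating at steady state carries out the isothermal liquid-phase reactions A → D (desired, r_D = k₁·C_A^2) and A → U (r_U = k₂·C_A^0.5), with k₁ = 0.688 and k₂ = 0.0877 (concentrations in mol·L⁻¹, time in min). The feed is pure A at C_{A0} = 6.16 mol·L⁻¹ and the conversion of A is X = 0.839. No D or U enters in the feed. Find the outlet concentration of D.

4.58 mol·L⁻¹

Exit C_A = C_{A0}(1−X) = 6.16×0.161 = 0.9918 mol·L⁻¹.
Rates in a CSTR are evaluated at the outlet concentration: r_D = 0.688×0.9918^2 = 0.6767, r_U = 0.0877×0.9918^0.5 = 0.08734.
Fraction of consumed A going to D: r_D/(r_D+r_U) = 0.8857.
C_D = 0.8857·C_{A0}·X = 0.8857×6.16×0.839 = 4.58 mol·L⁻¹.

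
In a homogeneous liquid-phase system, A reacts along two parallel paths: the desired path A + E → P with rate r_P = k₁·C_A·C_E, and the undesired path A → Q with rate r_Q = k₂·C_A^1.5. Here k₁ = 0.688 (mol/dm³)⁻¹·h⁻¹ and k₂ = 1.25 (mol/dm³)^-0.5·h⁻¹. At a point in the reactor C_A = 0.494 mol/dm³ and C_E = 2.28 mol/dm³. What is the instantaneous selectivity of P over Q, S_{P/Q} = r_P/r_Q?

S_{P/Q} = r_P/r_Q = (k₁·C_A·C_E)/(k₂·C_A^1.5) = (k₁/k₂)·C_A^-0.5·C_E.
= (0.688×0.4940×2.280) / (1.25×0.4940^1.5) = 0.7749/0.4340 = 1.79.
The undesired path is higher order in A, so low C_A (CSTR or dilute feed) favours P.

1.79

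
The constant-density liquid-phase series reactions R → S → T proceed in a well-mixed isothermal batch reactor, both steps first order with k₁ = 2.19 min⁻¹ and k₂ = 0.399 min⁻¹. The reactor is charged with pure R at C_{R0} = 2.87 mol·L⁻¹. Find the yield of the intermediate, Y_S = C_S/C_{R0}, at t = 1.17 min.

0.672

Solving the coupled first-order balances gives C_S(t) = [k₁/(k₂−k₁)]·C_{R0}·(e^(−k₁t) − e^(−k₂t)).
e^(−k₁t) = e^(−2.19×1.17) = e^(−2.562) = 0.07713; e^(−k₂t) = e^(−0.4668) = 0.6270.
C_S = 2.19×2.87/(0.399−2.19) × (0.07713−0.6270) = (-3.509)×(-0.5499) = 1.930 mol·L⁻¹.
Y_S = C_S/C_{R0} = 1.930/2.87 = 0.672.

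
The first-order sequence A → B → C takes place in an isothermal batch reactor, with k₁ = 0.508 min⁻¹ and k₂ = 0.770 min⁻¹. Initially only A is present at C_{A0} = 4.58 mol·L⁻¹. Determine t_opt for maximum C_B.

1.59 min

For first-order series the maximum of C_B occurs at t_opt = ln(k₂/k₁)/(k₂−k₁).
= ln(0.770/0.508)/(0.770−0.508) = ln(1.516)/0.2620 = 0.4159/0.2620 = 1.59 min.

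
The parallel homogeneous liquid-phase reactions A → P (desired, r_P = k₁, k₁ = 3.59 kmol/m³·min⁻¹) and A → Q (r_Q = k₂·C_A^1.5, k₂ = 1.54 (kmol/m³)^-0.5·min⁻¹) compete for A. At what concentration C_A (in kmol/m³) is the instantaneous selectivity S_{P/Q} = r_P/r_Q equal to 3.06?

S_{P/Q} = (k₁/k₂)·C_A^-1.5 ⇒ C_A = (S·k₂/k₁)^(1/(-1.5)).
= (3.06×1.54/3.59)^(-0.6667) = (1.313)^(-0.6667) = 0.834 kmol/m³.

0.834 kmol/m³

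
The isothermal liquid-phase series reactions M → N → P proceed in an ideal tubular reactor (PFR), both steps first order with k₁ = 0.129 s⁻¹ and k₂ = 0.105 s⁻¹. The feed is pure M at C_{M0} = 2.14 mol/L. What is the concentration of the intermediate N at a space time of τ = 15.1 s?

Solving the coupled first-order balances gives C_N(τ) = [k₁/(k₂−k₁)]·C_{M0}·(e^(−k₁τ) − e^(−k₂τ)).
e^(−k₁τ) = e^(−0.129×15.1) = e^(−1.948) = 0.1426; e^(−k₂τ) = e^(−1.585) = 0.2048.
C_N = 0.129×2.14/(0.105−0.129) × (0.1426−0.2048) = (-11.50)×(-0.06227) = 0.7163 mol/L.

0.716 mol/L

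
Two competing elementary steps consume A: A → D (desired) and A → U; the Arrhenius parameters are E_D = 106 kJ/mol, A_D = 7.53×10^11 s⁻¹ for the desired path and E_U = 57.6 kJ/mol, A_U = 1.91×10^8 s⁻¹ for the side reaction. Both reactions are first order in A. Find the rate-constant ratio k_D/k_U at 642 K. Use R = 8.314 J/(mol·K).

0.455

Since both paths have the same order in A, the concentration cancels and S_{D/U} = k_D/k_U = (A_D/A_U)·exp[(E_U−E_D)/(RT)].
(E_U−E_D)/(RT) = (57.6−106)×10³/(8.314×642) = -48400/5338 = -9.068.
k_D/k_U = (7.53×10^11/1.91×10^8)·exp(-9.068) = 3942 × 1.153×10^-4 = 0.455.
Since E_D > E_U, raising the temperature improves selectivity toward D.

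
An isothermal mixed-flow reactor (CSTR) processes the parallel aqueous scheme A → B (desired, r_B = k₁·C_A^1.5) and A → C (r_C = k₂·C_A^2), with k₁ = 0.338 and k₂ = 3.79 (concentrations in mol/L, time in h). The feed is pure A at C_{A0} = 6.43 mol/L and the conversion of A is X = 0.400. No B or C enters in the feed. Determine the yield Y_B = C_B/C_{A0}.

Exit C_A = C_{A0}(1−X) = 6.43×0.600 = 3.858 mol/L.
Rates in a CSTR are evaluated at the outlet concentration: r_B = 0.338×3.858^1.5 = 2.561, r_C = 3.79×3.858^2 = 56.41.
Fraction of consumed A going to B: r_B/(r_B+r_C) = 0.04343.
C_B = 0.04343·C_{A0}·X = 0.04343×6.43×0.400 = 0.112 mol/L; Y_B = C_B/C_{A0} = 0.0174.

0.0174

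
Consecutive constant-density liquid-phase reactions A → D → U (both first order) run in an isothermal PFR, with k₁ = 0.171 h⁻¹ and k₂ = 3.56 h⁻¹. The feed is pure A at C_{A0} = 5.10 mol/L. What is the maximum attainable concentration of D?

0.210 mol/L

At the optimum, C_{D,max}/C_{A0} = (k₁/k₂)^[k₂/(k₂−k₁)].
= (0.171/3.56)^(3.56/(3.56−0.171)) = (0.04803)^(1.050) = 0.04121.
C_{D,max} = 0.04121×5.10 = 0.210 mol/L.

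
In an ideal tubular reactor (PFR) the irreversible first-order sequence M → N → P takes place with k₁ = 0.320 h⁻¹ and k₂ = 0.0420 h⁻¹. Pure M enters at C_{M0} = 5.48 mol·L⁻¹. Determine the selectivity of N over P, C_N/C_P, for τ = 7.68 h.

The intermediate concentration in a first-order A→B→C sequence is C_N = k₁C_{M0}(e^(−k₁τ) − e^(−k₂τ))/(k₂−k₁).
e^(−k₁τ) = e^(−0.320×7.68) = e^(−2.458) = 0.08564; e^(−k₂τ) = e^(−0.3226) = 0.7243.
C_N = 0.320×5.48/(0.0420−0.320) × (0.08564−0.7243) = (-6.308)×(-0.6387) = 4.029 mol·L⁻¹.
C_M = C_{M0}e^(−k₁τ) = 0.4693 mol·L⁻¹, so C_P = C_{M0}−C_M−C_N = 0.9821 mol·L⁻¹; C_N/C_P = 4.10.

4.10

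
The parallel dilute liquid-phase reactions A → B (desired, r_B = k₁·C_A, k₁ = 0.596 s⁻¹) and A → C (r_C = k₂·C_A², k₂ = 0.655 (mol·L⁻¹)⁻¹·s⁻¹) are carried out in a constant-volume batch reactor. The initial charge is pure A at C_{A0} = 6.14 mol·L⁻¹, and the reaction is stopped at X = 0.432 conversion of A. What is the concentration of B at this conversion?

C_A = C_{A0}(1−X) = 3.488 mol·L⁻¹.
Along a PFR/batch, dC_B/dC_A = −r_B/(r_B+r_C) = −k₁/(k₁+k₂·C_A).
Integrating from C_{A0} to C_A: C_B = (0.596/0.655)·ln[(0.596+0.655·6.14)/(0.596+0.655·3.49)] = 0.9099·ln(4.618/2.880) = 0.4295 mol·L⁻¹.

0.429 mol·L⁻¹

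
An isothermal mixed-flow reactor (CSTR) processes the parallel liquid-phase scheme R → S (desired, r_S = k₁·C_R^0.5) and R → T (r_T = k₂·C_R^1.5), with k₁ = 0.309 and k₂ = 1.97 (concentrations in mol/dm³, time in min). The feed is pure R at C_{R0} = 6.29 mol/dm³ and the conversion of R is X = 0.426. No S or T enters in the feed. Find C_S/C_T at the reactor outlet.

0.0434

Exit C_R = C_{R0}(1−X) = 6.29×0.574 = 3.610 mol/dm³.
In a CSTR the entire volume is at exit conditions, so r_S = 0.309×3.610^0.5 = 0.5871 and r_T = 1.97×3.610^1.5 = 13.51.
Overall selectivity = C_S/C_T = r_Sτ/(r_Tτ) = r_S/r_T = 0.0434.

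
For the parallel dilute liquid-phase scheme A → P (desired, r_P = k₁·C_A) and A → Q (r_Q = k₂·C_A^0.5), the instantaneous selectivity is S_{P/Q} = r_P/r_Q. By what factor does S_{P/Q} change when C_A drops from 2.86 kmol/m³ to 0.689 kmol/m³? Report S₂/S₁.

0.491

S_{P/Q} = (k₁/k₂)·C_A^0.5, so S₂/S₁ = (C_{A,2}/C_{A,1})^0.5.
= (0.689/2.86)^0.5 = (0.2409)^0.5 = 0.491.
Selectivity toward P falls as C_A falls — high-concentration operation is favoured.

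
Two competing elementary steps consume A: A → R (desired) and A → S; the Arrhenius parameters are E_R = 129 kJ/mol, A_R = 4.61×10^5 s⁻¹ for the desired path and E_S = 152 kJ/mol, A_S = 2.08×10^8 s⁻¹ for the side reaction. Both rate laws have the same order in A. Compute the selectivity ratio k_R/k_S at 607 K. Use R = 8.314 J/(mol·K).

With equal orders, S_{R/S} = k_R/k_S = (A_R/A_S)·exp[(E_S−E_R)/(RT)].
(E_S−E_R)/(RT) = (152−129)×10³/(8.314×607) = 23000/5047 = 4.558.
k_R/k_S = (4.61×10^5/2.08×10^8)·exp(4.558) = 0.002216 × 95.35 = 0.211.

0.211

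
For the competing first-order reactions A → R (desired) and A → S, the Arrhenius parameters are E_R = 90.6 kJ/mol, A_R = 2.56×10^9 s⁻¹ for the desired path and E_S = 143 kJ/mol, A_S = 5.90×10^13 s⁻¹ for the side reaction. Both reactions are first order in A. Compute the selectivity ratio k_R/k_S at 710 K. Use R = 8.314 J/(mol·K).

Since both paths have the same order in A, the concentration cancels and S_{R/S} = k_R/k_S = (A_R/A_S)·exp[(E_S−E_R)/(RT)].
(E_S−E_R)/(RT) = (143−90.6)×10³/(8.314×710) = 52400/5903 = 8.877.
k_R/k_S = (2.56×10^9/5.90×10^13)·exp(8.877) = 4.339×10^-5 × 7165 = 0.311.
Since E_R < E_S, lowering the temperature improves selectivity toward R.

0.311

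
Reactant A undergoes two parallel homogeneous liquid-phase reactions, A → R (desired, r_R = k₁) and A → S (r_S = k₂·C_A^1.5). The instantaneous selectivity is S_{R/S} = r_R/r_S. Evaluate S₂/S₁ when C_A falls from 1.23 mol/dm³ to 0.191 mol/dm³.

16.3

S_{R/S} = (k₁/k₂)·C_A^-1.5, so S₂/S₁ = (C_{A,2}/C_{A,1})^-1.5.
= (0.191/1.23)^(-1.5) = (0.1553)^(-1.5) = 16.3.
Selectivity toward R rises as C_A falls — low-concentration operation is favoured.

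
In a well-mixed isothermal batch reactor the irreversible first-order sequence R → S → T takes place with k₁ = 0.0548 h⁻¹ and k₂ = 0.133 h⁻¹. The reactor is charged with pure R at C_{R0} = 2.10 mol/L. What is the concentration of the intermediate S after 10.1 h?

0.462 mol/L

Solving the coupled first-order balances gives C_S(t) = [k₁/(k₂−k₁)]·C_{R0}·(e^(−k₁t) − e^(−k₂t)).
e^(−k₁t) = e^(−0.0548×10.1) = e^(−0.5535) = 0.5749; e^(−k₂t) = e^(−1.343) = 0.2610.
C_S = 0.0548×2.10/(0.133−0.0548) × (0.5749−0.2610) = 1.472×0.3140 = 0.4620 mol/L.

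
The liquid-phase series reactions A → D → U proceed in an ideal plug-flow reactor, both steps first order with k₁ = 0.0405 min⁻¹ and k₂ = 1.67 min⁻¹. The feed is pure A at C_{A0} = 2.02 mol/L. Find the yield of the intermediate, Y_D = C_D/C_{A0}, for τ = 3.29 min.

Solving the coupled first-order balances gives C_D(τ) = [k₁/(k₂−k₁)]·C_{A0}·(e^(−k₁τ) − e^(−k₂τ)).
e^(−k₁τ) = e^(−0.0405×3.29) = e^(−0.1332) = 0.8753; e^(−k₂τ) = e^(−5.494) = 0.004110.
C_D = 0.0405×2.02/(1.67−0.0405) × (0.8753−0.004110) = 0.05021×0.8711 = 0.04374 mol/L.
Y_D = C_D/C_{A0} = 0.04374/2.02 = 0.0217.

0.0217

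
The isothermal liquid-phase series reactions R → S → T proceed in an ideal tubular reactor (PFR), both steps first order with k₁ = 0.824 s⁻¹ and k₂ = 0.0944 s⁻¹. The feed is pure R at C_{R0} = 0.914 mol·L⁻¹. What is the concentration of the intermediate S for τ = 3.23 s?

The intermediate concentration in a first-order A→B→C sequence is C_S = k₁C_{R0}(e^(−k₁τ) − e^(−k₂τ))/(k₂−k₁).
e^(−k₁τ) = e^(−0.824×3.23) = e^(−2.662) = 0.06984; e^(−k₂τ) = e^(−0.3049) = 0.7372.
C_S = 0.824×0.914/(0.0944−0.824) × (0.06984−0.7372) = (-1.032)×(-0.6673) = 0.6889 mol·L⁻¹.

0.689 mol·L⁻¹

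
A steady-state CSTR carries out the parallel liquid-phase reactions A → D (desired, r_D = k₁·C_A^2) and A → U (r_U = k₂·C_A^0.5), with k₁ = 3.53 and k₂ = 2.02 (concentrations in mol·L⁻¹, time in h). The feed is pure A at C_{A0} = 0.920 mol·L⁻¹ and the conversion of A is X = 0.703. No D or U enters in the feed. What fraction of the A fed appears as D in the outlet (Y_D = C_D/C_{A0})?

0.140

Exit C_A = C_{A0}(1−X) = 0.920×0.297 = 0.2732 mol·L⁻¹.
In a CSTR the entire volume is at exit conditions, so r_D = 3.53×0.2732^2 = 0.2636 and r_U = 2.02×0.2732^0.5 = 1.056.
Fraction of consumed A going to D: r_D/(r_D+r_U) = 0.1997.
C_D = 0.1997·C_{A0}·X = 0.1997×0.920×0.703 = 0.129 mol·L⁻¹; Y_D = C_D/C_{A0} = 0.140.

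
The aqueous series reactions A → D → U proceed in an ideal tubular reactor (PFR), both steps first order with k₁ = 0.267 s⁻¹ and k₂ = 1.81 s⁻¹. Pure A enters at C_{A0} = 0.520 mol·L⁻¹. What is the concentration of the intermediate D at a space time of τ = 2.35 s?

0.0468 mol·L⁻¹

The intermediate concentration in a first-order A→B→C sequence is C_D = k₁C_{A0}(e^(−k₁τ) − e^(−k₂τ))/(k₂−k₁).
e^(−k₁τ) = e^(−0.267×2.35) = e^(−0.6275) = 0.5340; e^(−k₂τ) = e^(−4.254) = 0.01421.
C_D = 0.267×0.520/(1.81−0.267) × (0.5340−0.01421) = 0.08998×0.5197 = 0.04677 mol·L⁻¹.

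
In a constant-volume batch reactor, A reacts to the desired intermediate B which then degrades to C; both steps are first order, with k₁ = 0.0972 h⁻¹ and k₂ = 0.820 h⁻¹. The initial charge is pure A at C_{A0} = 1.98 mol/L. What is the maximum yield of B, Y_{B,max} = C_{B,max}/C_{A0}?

0.0890

At the optimum, C_{B,max}/C_{A0} = (k₁/k₂)^[k₂/(k₂−k₁)].
= (0.0972/0.820)^(0.820/(0.820−0.0972)) = (0.1185)^(1.134) = 0.08898.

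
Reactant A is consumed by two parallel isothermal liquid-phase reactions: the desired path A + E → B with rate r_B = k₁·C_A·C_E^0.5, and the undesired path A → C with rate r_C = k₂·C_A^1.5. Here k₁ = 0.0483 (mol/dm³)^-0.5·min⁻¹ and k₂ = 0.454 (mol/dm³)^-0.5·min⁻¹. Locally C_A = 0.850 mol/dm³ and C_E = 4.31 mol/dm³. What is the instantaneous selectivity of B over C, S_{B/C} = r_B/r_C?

S_{B/C} = r_B/r_C = (k₁·C_A·C_E^0.5)/(k₂·C_A^1.5) = (k₁/k₂)·C_A^-0.5·C_E^0.5.
= (0.0483×0.8500×4.310^0.5) / (0.454×0.8500^1.5) = 0.08523/0.3558 = 0.240.

0.240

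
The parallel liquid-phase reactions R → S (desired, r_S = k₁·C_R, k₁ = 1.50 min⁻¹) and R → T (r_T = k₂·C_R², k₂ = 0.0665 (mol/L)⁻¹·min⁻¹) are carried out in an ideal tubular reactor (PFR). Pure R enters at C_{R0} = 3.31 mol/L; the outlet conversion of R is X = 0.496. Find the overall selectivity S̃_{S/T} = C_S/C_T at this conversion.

9.09

C_R = C_{R0}(1−X) = 1.668 mol/L.
Along a PFR/batch, dC_S/dC_R = −r_S/(r_S+r_T) = −k₁/(k₁+k₂·C_R).
Integrating from C_{R0} to C_R: C_S = (1.50/0.0665)·ln[(1.50+0.0665·3.31)/(1.50+0.0665·1.67)] = 22.56·ln(1.720/1.611) = 1.479 mol/L.
C_T = (C_{R0}−C_R)−C_S = 0.1626 mol/L; S̃_{S/T} = 1.479/0.1626 = 9.09.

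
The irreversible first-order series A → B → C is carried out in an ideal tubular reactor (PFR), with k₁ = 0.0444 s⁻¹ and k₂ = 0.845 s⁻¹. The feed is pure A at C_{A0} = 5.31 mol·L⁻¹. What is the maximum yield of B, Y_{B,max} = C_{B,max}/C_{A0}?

0.0446

For a first-order series the maximum intermediate yield is C_{B,max}/C_{A0} = (k₁/k₂)^[k₂/(k₂−k₁)].
= (0.0444/0.845)^(0.845/(0.845−0.0444)) = (0.05254)^(1.055) = 0.04462.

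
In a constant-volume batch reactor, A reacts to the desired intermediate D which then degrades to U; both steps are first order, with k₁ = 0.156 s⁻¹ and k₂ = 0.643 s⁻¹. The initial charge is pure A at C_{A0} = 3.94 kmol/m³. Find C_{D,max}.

0.607 kmol/m³

At the optimum, C_{D,max}/C_{A0} = (k₁/k₂)^[k₂/(k₂−k₁)].
= (0.156/0.643)^(0.643/(0.643−0.156)) = (0.2426)^(1.320) = 0.1541.
C_{D,max} = 0.1541×3.94 = 0.607 kmol/m³.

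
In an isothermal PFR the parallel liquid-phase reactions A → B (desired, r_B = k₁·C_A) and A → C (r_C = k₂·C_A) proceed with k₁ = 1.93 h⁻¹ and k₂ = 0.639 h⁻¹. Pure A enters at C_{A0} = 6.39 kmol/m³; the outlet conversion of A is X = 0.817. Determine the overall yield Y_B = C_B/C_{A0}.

C_A = C_{A0}(1−X) = 1.169 kmol/m³.
Both paths are first order in A, so the instantaneous fraction to B is constant: dC_B/d(−C_A) = k₁/(k₁+k₂) = 0.7513.
C_B = 0.7513·(C_{A0}−C_A) = 0.7513×5.221 = 3.92 kmol/m³.
Y_B = C_B/C_{A0} = 3.922/6.39 = 0.614.

0.614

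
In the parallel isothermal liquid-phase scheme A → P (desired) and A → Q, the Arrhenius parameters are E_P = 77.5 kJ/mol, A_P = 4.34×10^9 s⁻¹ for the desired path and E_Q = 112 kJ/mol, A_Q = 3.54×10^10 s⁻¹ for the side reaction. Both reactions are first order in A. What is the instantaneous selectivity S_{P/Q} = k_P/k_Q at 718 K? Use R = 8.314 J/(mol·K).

k_P/k_Q = (A_P/A_Q)·exp[−(E_P−E_Q)/(RT)] = (A_P/A_Q)·exp[(E_Q−E_P)/(RT)].
(E_Q−E_P)/(RT) = (112−77.5)×10³/(8.314×718) = 34500/5969 = 5.779.
k_P/k_Q = (4.34×10^9/3.54×10^10)·exp(5.779) = 0.1226 × 323.6 = 39.7.

39.7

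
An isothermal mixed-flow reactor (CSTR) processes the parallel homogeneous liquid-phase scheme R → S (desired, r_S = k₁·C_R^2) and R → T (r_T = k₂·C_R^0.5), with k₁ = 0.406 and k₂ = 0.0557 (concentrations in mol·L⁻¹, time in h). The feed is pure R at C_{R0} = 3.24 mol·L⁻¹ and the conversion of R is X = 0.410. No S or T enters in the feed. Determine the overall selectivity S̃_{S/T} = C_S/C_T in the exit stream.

Exit C_R = C_{R0}(1−X) = 3.24×0.590 = 1.912 mol·L⁻¹.
Rates in a CSTR are evaluated at the outlet concentration: r_S = 0.406×1.912^2 = 1.484, r_T = 0.0557×1.912^0.5 = 0.07701.
Overall selectivity = C_S/C_T = r_Sτ/(r_Tτ) = r_S/r_T = 19.3.

19.3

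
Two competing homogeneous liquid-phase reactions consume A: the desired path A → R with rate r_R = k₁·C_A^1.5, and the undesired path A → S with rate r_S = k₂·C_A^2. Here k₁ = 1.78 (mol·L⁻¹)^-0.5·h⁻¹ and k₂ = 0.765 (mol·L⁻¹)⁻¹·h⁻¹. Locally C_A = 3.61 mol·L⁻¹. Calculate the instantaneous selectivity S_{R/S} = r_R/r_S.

S_{R/S} = r_R/r_S = (k₁·C_A^1.5)/(k₂·C_A^2) = (k₁/k₂)·C_A^-0.5.
= (1.78×3.610^1.5) / (0.765×3.610^2) = 12.21/9.970 = 1.22.

1.22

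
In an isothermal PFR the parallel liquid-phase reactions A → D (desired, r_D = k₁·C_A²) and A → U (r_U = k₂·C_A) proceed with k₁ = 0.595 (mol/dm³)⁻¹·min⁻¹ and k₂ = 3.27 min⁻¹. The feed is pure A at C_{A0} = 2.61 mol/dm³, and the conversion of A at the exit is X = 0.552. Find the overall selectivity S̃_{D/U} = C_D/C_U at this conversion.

0.340

C_A = C_{A0}(1−X) = 1.169 mol/dm³.
Along a PFR/batch, dC_U/dC_A = −r_U/(r_D+r_U) = −k₂/(k₂+k₁·C_A).
Integrating from C_{A0} to C_A: C_U = (3.27/0.595)·ln[(3.27+0.595·2.61)/(3.27+0.595·1.17)] = 5.496·ln(4.823/3.966) = 1.076 mol/dm³.
Then C_D = (C_{A0}−C_A) − C_U = 1.441 − 1.076 = 0.3652 mol/dm³.
S̃_{D/U} = C_D/C_U = 0.3652/1.076 = 0.340.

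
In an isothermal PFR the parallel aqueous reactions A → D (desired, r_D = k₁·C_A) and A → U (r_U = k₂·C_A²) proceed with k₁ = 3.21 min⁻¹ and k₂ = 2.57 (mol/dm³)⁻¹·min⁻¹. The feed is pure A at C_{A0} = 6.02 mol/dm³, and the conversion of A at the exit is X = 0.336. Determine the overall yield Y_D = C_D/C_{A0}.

C_A = C_{A0}(1−X) = 3.997 mol/dm³.
Along a PFR/batch, dC_D/dC_A = −r_D/(r_D+r_U) = −k₁/(k₁+k₂·C_A).
Integrating from C_{A0} to C_A: C_D = (3.21/2.57)·ln[(3.21+2.57·6.02)/(3.21+2.57·4.00)] = 1.249·ln(18.68/13.48) = 0.4073 mol/dm³.
Y_D = C_D/C_{A0} = 0.4073/6.02 = 0.0677.

0.0677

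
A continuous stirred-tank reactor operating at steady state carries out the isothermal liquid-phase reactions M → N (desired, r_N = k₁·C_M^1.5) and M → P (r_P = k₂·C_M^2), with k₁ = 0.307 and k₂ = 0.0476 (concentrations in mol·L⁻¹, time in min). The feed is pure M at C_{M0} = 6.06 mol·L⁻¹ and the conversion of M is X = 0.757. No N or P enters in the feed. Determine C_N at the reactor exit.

3.86 mol·L⁻¹

Exit C_M = C_{M0}(1−X) = 6.06×0.243 = 1.473 mol·L⁻¹.
A CSTR operates uniformly at the exit composition, giving r_N = 0.5486 and r_P = 0.1032 (each k·C_M^n at C_M = 1.473).
Fraction of consumed M going to N: r_N/(r_N+r_P) = 0.8416.
C_N = 0.8416·C_{M0}·X = 0.8416×6.06×0.757 = 3.86 mol·L⁻¹.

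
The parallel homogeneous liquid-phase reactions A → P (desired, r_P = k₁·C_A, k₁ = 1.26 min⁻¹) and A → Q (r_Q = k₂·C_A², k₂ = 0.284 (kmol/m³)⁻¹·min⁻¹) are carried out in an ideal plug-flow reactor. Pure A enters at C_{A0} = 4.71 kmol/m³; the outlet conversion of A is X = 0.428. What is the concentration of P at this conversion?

1.10 kmol/m³

C_A = C_{A0}(1−X) = 2.694 kmol/m³.
Along a PFR/batch, dC_P/dC_A = −r_P/(r_P+r_Q) = −k₁/(k₁+k₂·C_A).
Integrating from C_{A0} to C_A: C_P = (1.26/0.284)·ln[(1.26+0.284·4.71)/(1.26+0.284·2.69)] = 4.437·ln(2.598/2.025) = 1.105 kmol/m³.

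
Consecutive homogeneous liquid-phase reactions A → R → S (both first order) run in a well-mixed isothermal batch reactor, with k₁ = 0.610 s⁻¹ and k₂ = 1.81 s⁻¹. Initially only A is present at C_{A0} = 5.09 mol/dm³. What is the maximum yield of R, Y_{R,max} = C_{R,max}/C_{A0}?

0.194

At the optimum, C_{R,max}/C_{A0} = (k₁/k₂)^[k₂/(k₂−k₁)].
= (0.610/1.81)^(1.81/(1.81−0.610)) = (0.3370)^(1.508) = 0.1939.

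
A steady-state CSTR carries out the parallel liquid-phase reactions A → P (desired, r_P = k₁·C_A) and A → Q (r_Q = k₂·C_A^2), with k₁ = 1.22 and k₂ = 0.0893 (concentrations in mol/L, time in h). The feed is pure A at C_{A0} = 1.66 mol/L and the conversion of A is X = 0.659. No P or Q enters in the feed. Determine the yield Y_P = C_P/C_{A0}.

0.633

Exit C_A = C_{A0}(1−X) = 1.66×0.341 = 0.5661 mol/L.
In a CSTR the entire volume is at exit conditions, so r_P = 1.22×0.5661 = 0.6906 and r_Q = 0.0893×0.5661^2 = 0.02861.
Fraction of consumed A going to P: r_P/(r_P+r_Q) = 0.9602.
C_P = 0.9602·C_{A0}·X = 0.9602×1.66×0.659 = 1.05 mol/L; Y_P = C_P/C_{A0} = 0.633.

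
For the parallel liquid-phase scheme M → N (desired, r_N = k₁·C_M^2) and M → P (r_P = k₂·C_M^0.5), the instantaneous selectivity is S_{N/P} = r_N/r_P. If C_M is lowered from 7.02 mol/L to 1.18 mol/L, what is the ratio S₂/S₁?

0.0689

S_{N/P} = (k₁/k₂)·C_M^1.5, so S₂/S₁ = (C_{M,2}/C_{M,1})^1.5.
= (1.18/7.02)^1.5 = (0.1681)^1.5 = 0.0689.
Selectivity toward N falls as C_M falls — high-concentration operation is favoured.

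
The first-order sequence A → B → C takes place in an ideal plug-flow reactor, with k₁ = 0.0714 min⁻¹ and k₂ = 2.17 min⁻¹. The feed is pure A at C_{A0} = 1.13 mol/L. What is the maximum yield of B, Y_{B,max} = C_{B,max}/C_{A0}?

0.0293

For a first-order series the maximum intermediate yield is C_{B,max}/C_{A0} = (k₁/k₂)^[k₂/(k₂−k₁)].
= (0.0714/2.17)^(2.17/(2.17−0.0714)) = (0.03290)^(1.034) = 0.02929.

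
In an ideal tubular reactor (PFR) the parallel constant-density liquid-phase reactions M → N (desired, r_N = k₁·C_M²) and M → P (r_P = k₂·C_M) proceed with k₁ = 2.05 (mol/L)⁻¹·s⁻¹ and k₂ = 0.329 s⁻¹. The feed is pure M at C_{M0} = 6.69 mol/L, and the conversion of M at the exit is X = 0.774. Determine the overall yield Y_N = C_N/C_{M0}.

0.740

C_M = C_{M0}(1−X) = 1.512 mol/L.
Along a PFR/batch, dC_P/dC_M = −r_P/(r_N+r_P) = −k₂/(k₂+k₁·C_M).
Integrating from C_{M0} to C_M: C_P = (0.329/2.05)·ln[(0.329+2.05·6.69)/(0.329+2.05·1.51)] = 0.1605·ln(14.04/3.428) = 0.2263 mol/L.
Then C_N = (C_{M0}−C_M) − C_P = 5.178 − 0.2263 = 4.952 mol/L.
Y_N = C_N/C_{M0} = 4.952/6.69 = 0.740.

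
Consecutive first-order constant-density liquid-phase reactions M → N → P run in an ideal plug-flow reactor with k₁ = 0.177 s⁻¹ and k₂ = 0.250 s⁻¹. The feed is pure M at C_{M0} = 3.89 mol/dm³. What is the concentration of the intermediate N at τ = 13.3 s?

0.557 mol/dm³

Solving the coupled first-order balances gives C_N(τ) = [k₁/(k₂−k₁)]·C_{M0}·(e^(−k₁τ) − e^(−k₂τ)).
e^(−k₁τ) = e^(−0.177×13.3) = e^(−2.354) = 0.09498; e^(−k₂τ) = e^(−3.325) = 0.03597.
C_N = 0.177×3.89/(0.250−0.177) × (0.09498−0.03597) = 9.432×0.05901 = 0.5565 mol/dm³.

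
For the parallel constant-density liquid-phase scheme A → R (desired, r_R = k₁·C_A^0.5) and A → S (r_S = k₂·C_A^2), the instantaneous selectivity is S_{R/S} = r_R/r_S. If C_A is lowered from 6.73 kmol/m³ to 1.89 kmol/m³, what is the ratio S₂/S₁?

S_{R/S} = (k₁/k₂)·C_A^-1.5, so S₂/S₁ = (C_{A,2}/C_{A,1})^-1.5.
= (1.89/6.73)^(-1.5) = (0.2808)^(-1.5) = 6.72.

6.72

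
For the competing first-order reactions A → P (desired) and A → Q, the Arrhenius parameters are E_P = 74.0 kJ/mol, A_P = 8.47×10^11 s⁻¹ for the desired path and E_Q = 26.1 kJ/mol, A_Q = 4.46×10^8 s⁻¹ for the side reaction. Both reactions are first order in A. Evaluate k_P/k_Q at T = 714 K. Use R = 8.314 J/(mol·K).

k_P/k_Q = (A_P/A_Q)·exp[−(E_P−E_Q)/(RT)] = (A_P/A_Q)·exp[(E_Q−E_P)/(RT)].
(E_Q−E_P)/(RT) = (26.1−74.0)×10³/(8.314×714) = -47900/5936 = -8.069.
k_P/k_Q = (8.47×10^11/4.46×10^8)·exp(-8.069) = 1899 × 3.131×10^-4 = 0.595.

0.595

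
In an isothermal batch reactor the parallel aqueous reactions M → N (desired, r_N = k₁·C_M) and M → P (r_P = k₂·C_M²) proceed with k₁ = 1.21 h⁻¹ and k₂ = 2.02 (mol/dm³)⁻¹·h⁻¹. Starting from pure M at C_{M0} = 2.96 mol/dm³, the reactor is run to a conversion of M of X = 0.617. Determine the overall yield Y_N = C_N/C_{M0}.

0.146

C_M = C_{M0}(1−X) = 1.134 mol/dm³.
Along a PFR/batch, dC_N/dC_M = −r_N/(r_N+r_P) = −k₁/(k₁+k₂·C_M).
Integrating from C_{M0} to C_M: C_N = (1.21/2.02)·ln[(1.21+2.02·2.96)/(1.21+2.02·1.13)] = 0.5990·ln(7.189/3.500) = 0.4312 mol/dm³.
Y_N = C_N/C_{M0} = 0.4312/2.96 = 0.146.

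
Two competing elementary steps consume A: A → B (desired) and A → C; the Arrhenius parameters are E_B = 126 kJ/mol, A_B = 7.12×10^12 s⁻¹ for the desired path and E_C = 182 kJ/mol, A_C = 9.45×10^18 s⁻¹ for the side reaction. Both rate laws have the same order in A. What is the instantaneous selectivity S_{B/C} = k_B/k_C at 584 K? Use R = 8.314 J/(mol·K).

0.0769

k_B/k_C = (A_B/A_C)·exp[−(E_B−E_C)/(RT)] = (A_B/A_C)·exp[(E_C−E_B)/(RT)].
(E_C−E_B)/(RT) = (182−126)×10³/(8.314×584) = 56000/4855 = 11.53.
k_B/k_C = (7.12×10^12/9.45×10^18)·exp(11.53) = 7.534×10^-7 × 1.021×10^5 = 0.0769.
Since E_B < E_C, lowering the temperature improves selectivity toward B.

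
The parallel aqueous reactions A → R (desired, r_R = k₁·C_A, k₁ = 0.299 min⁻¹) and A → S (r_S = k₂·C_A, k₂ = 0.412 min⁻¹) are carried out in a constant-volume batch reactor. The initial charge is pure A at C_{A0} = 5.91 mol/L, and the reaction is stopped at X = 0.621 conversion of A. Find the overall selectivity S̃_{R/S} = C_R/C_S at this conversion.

0.726

C_A = C_{A0}(1−X) = 2.240 mol/L.
Both paths are first order in A, so the instantaneous fraction to R is constant: dC_R/d(−C_A) = k₁/(k₁+k₂) = 0.4205.
C_R = 0.4205·(C_{A0}−C_A) = 0.4205×3.670 = 1.54 mol/L.
C_S = (C_{A0}−C_A)−C_R = 2.127 mol/L; S̃_{R/S} = 1.543/2.127 = 0.726.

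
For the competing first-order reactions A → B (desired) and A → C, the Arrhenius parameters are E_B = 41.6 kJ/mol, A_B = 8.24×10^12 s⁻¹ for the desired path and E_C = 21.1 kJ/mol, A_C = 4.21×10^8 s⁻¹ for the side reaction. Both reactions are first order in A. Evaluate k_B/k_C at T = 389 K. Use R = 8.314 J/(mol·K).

With equal orders, S_{B/C} = k_B/k_C = (A_B/A_C)·exp[(E_C−E_B)/(RT)].
(E_C−E_B)/(RT) = (21.1−41.6)×10³/(8.314×389) = -20500/3234 = -6.339.
k_B/k_C = (8.24×10^12/4.21×10^8)·exp(-6.339) = 19572 × 0.001767 = 34.6.

34.6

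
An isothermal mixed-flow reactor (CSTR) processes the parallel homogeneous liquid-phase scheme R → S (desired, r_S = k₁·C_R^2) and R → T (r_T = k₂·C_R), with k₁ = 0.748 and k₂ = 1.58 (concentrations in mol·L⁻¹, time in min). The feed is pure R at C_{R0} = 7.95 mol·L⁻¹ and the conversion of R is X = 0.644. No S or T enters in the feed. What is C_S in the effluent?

2.93 mol·L⁻¹

Exit C_R = C_{R0}(1−X) = 7.95×0.356 = 2.830 mol·L⁻¹.
Rates in a CSTR are evaluated at the outlet concentration: r_S = 0.748×2.830^2 = 5.992, r_T = 1.58×2.830 = 4.472.
Fraction of consumed R going to S: r_S/(r_S+r_T) = 0.5726.
C_S = 0.5726·C_{R0}·X = 0.5726×7.95×0.644 = 2.93 mol·L⁻¹.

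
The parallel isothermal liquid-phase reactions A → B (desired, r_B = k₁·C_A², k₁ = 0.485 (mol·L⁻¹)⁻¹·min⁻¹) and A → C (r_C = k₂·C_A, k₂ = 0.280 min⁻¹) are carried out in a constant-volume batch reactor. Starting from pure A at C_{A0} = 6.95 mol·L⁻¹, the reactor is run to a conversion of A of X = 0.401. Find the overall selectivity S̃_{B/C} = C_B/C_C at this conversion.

C_A = C_{A0}(1−X) = 4.163 mol·L⁻¹.
Along a PFR/batch, dC_C/dC_A = −r_C/(r_B+r_C) = −k₂/(k₂+k₁·C_A).
Integrating from C_{A0} to C_A: C_C = (0.280/0.485)·ln[(0.280+0.485·6.95)/(0.280+0.485·4.16)] = 0.5773·ln(3.651/2.299) = 0.2670 mol·L⁻¹.
Then C_B = (C_{A0}−C_A) − C_C = 2.787 − 0.2670 = 2.520 mol·L⁻¹.
S̃_{B/C} = C_B/C_C = 2.520/0.2670 = 9.44.

9.44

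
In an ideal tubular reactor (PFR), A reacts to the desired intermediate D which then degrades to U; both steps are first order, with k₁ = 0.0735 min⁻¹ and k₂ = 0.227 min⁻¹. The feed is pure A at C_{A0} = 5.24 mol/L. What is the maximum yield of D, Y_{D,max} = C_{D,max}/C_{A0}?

Evaluating C_D at τ_opt = ln(k₂/k₁)/(k₂−k₁) gives C_{D,max}/C_{A0} = (k₁/k₂)^[k₂/(k₂−k₁)].
= (0.0735/0.227)^(0.227/(0.227−0.0735)) = (0.3238)^(1.479) = 0.1887.

0.189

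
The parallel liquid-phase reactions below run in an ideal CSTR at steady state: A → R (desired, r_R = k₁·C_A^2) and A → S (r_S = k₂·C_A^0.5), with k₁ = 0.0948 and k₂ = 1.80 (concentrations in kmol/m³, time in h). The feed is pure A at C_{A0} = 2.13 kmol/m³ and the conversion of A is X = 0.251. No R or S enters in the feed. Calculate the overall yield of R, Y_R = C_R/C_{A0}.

0.0241

Exit C_A = C_{A0}(1−X) = 2.13×0.749 = 1.595 kmol/m³.
A CSTR operates uniformly at the exit composition, giving r_R = 0.2413 and r_S = 2.274 (each k·C_A^n at C_A = 1.595).
Fraction of consumed A going to R: r_R/(r_R+r_S) = 0.09595.
C_R = 0.09595·C_{A0}·X = 0.09595×2.13×0.251 = 0.0513 kmol/m³; Y_R = C_R/C_{A0} = 0.0241.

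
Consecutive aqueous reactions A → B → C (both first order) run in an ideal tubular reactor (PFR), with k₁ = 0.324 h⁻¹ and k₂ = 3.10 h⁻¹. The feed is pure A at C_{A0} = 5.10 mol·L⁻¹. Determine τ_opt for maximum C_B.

Setting dC_B/dτ = 0 gives τ_opt = ln(k₂/k₁)/(k₂−k₁).
= ln(3.10/0.324)/(3.10−0.324) = ln(9.568)/2.776 = 2.258/2.776 = 0.814 h.

0.814 h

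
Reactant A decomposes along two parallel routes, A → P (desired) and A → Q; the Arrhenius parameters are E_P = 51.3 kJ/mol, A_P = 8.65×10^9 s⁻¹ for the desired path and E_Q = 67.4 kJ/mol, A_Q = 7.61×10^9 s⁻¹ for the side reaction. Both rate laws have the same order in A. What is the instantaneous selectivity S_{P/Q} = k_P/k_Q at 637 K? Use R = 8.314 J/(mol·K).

With equal orders, S_{P/Q} = k_P/k_Q = (A_P/A_Q)·exp[(E_Q−E_P)/(RT)].
(E_Q−E_P)/(RT) = (67.4−51.3)×10³/(8.314×637) = 16100/5296 = 3.040.
k_P/k_Q = (8.65×10^9/7.61×10^9)·exp(3.040) = 1.137 × 20.91 = 23.8.
Since E_P < E_Q, lowering the temperature improves selectivity toward P.

23.8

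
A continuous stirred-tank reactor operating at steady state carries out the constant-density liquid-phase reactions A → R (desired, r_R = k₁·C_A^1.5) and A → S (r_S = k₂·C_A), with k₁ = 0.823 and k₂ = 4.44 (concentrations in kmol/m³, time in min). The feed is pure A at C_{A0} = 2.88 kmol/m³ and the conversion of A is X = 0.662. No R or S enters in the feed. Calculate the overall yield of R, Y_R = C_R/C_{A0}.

0.102

Exit C_A = C_{A0}(1−X) = 2.88×0.338 = 0.9734 kmol/m³.
Rates in a CSTR are evaluated at the outlet concentration: r_R = 0.823×0.9734^1.5 = 0.7904, r_S = 4.44×0.9734 = 4.322.
Fraction of consumed A going to R: r_R/(r_R+r_S) = 0.1546.
C_R = 0.1546·C_{A0}·X = 0.1546×2.88×0.662 = 0.295 kmol/m³; Y_R = C_R/C_{A0} = 0.102.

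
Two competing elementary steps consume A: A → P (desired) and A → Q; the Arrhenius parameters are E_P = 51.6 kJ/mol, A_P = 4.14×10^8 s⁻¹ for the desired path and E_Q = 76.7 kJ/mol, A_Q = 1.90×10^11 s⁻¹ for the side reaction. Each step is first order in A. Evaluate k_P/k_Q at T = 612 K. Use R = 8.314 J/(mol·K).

Since both paths have the same order in A, the concentration cancels and S_{P/Q} = k_P/k_Q = (A_P/A_Q)·exp[(E_Q−E_P)/(RT)].
(E_Q−E_P)/(RT) = (76.7−51.6)×10³/(8.314×612) = 25100/5088 = 4.933.
k_P/k_Q = (4.14×10^8/1.90×10^11)·exp(4.933) = 0.002179 × 138.8 = 0.302.

0.302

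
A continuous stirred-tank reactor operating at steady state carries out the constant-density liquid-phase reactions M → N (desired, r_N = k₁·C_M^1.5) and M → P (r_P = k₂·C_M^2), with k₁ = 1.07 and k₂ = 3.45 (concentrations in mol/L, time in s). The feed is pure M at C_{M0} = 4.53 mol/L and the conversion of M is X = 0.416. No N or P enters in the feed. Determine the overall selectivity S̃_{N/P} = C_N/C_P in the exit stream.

0.191

Exit C_M = C_{M0}(1−X) = 4.53×0.584 = 2.646 mol/L.
Rates in a CSTR are evaluated at the outlet concentration: r_N = 1.07×2.646^1.5 = 4.604, r_P = 3.45×2.646^2 = 24.15.
Overall selectivity = C_N/C_P = r_Nτ/(r_Pτ) = r_N/r_P = 0.191.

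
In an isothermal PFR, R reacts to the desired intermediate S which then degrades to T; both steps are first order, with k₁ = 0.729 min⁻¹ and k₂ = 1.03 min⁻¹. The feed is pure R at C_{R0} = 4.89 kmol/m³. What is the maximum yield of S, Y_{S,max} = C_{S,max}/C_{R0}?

For a first-order series the maximum intermediate yield is C_{S,max}/C_{R0} = (k₁/k₂)^[k₂/(k₂−k₁)].
= (0.729/1.03)^(1.03/(1.03−0.729)) = (0.7078)^(3.422) = 0.3064.

0.306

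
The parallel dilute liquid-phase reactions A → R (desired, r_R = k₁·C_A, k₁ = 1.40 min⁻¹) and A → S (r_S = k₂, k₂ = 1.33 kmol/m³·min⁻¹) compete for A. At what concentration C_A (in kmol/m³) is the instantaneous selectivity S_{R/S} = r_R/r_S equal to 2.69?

2.56 kmol/m³

S_{R/S} = (k₁/k₂)·C_A ⇒ C_A = S·k₂/k₁.
= 2.69×1.33/1.40 = 2.56 kmol/m³.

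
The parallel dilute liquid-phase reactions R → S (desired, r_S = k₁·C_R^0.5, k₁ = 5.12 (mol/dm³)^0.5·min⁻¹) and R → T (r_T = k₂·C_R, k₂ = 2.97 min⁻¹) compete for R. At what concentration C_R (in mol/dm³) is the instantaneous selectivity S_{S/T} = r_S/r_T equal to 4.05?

0.181 mol/dm³

S_{S/T} = (k₁/k₂)·C_R^-0.5 ⇒ C_R = (S·k₂/k₁)^(-2).
= (4.05×2.97/5.12)^(-2) = (2.349)^(-2) = 0.181 mol/dm³.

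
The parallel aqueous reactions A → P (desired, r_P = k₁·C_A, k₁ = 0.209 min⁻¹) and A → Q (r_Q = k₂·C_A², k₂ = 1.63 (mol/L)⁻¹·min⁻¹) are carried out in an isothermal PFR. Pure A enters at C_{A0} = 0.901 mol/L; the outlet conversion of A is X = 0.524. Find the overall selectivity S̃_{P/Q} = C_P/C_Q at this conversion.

C_A = C_{A0}(1−X) = 0.4289 mol/L.
Along a PFR/batch, dC_P/dC_A = −r_P/(r_P+r_Q) = −k₁/(k₁+k₂·C_A).
Integrating from C_{A0} to C_A: C_P = (0.209/1.63)·ln[(0.209+1.63·0.901)/(0.209+1.63·0.429)] = 0.1282·ln(1.678/0.9081) = 0.07870 mol/L.
C_Q = (C_{A0}−C_A)−C_P = 0.3934 mol/L; S̃_{P/Q} = 0.07870/0.3934 = 0.200.

0.200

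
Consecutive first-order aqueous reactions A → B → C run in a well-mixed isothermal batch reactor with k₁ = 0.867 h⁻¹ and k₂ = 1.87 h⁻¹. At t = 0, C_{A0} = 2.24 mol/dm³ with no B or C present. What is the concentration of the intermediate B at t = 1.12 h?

0.495 mol/dm³

For first-order series with pure A initially, C_B(t) = k₁C_{A0}/(k₂−k₁)·(e^(−k₁t) − e^(−k₂t)).
e^(−k₁t) = e^(−0.867×1.12) = e^(−0.9710) = 0.3787; e^(−k₂t) = e^(−2.094) = 0.1231.
C_B = 0.867×2.24/(1.87−0.867) × (0.3787−0.1231) = 1.936×0.2555 = 0.4948 mol/dm³.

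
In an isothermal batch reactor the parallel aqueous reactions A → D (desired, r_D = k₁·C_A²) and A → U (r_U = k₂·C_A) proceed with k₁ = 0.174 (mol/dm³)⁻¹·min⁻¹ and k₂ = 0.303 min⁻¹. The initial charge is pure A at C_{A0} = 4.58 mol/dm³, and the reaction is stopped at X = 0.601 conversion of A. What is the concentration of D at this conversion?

1.76 mol/dm³

C_A = C_{A0}(1−X) = 1.827 mol/dm³.
Along a PFR/batch, dC_U/dC_A = −r_U/(r_D+r_U) = −k₂/(k₂+k₁·C_A).
Integrating from C_{A0} to C_A: C_U = (0.303/0.174)·ln[(0.303+0.174·4.58)/(0.303+0.174·1.83)] = 1.741·ln(1.100/0.6210) = 0.9956 mol/dm³.
Then C_D = (C_{A0}−C_A) − C_U = 2.753 − 0.9956 = 1.757 mol/dm³.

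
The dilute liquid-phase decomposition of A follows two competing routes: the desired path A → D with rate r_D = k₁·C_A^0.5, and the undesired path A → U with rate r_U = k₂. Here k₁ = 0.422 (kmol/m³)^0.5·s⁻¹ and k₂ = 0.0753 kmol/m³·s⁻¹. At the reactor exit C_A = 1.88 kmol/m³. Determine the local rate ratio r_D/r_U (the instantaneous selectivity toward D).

S_{D/U} = r_D/r_U = (k₁·C_A^0.5)/(k₂) = (k₁/k₂)·C_A^0.5.
= (0.422×1.880^0.5) / (0.0753) = 0.5786/0.07530 = 7.68.

7.68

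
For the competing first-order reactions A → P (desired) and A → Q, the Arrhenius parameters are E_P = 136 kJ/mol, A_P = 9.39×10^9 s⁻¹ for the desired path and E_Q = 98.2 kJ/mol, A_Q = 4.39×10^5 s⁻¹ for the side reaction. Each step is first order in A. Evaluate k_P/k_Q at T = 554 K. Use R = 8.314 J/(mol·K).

5.84

k_P/k_Q = (A_P/A_Q)·exp[−(E_P−E_Q)/(RT)] = (A_P/A_Q)·exp[(E_Q−E_P)/(RT)].
(E_Q−E_P)/(RT) = (98.2−136)×10³/(8.314×554) = -37800/4606 = -8.207.
k_P/k_Q = (9.39×10^9/4.39×10^5)·exp(-8.207) = 21390 × 2.728×10^-4 = 5.84.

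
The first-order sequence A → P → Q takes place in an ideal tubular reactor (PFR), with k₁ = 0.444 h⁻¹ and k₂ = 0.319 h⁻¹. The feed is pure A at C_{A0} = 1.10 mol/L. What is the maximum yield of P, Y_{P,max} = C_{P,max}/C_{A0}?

0.430

At the optimum, C_{P,max}/C_{A0} = (k₁/k₂)^[k₂/(k₂−k₁)].
= (0.444/0.319)^(0.319/(0.319−0.444)) = (1.392)^(-2.552) = 0.4301.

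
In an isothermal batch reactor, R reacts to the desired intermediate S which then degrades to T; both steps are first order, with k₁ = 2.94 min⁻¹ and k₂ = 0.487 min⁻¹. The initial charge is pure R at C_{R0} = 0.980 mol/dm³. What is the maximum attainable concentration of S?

0.686 mol/dm³

At the optimum, C_{S,max}/C_{R0} = (k₁/k₂)^[k₂/(k₂−k₁)].
= (2.94/0.487)^(0.487/(0.487−2.94)) = (6.037)^(-0.1985) = 0.6998.
C_{S,max} = 0.6998×0.980 = 0.686 mol/dm³.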